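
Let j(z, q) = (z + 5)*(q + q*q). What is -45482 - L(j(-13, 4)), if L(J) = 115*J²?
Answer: -2989482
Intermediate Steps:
j(z, q) = (5 + z)*(q + q²)
-45482 - L(j(-13, 4)) = -45482 - 115*(4*(5 - 13 + 5*4 + 4*(-13)))² = -45482 - 115*(4*(5 - 13 + 20 - 52))² = -45482 - 115*(4*(-40))² = -45482 - 115*(-160)² = -45482 - 115*25600 = -45482 - 1*2944000 = -45482 - 2944000 = -2989482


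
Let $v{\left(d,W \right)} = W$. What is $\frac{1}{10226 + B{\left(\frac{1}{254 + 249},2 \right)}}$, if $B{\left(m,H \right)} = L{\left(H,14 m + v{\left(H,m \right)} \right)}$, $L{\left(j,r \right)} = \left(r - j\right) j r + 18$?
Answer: $\frac{253009}{2591794466} \approx 9.7619 \cdot 10^{-5}$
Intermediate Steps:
$L{\left(j,r \right)} = 18 + j r \left(r - j\right)$ ($L{\left(j,r \right)} = j \left(r - j\right) r + 18 = j r \left(r - j\right) + 18 = 18 + j r \left(r - j\right)$)
$B{\left(m,H \right)} = 18 - 15 m H^{2} + 225 H m^{2}$ ($B{\left(m,H \right)} = 18 + H \left(14 m + m\right)^{2} - \left(14 m + m\right) H^{2} = 18 + H \left(15 m\right)^{2} - 15 m H^{2} = 18 + H 225 m^{2} - 15 m H^{2} = 18 + 225 H m^{2} - 15 m H^{2} = 18 - 15 m H^{2} + 225 H m^{2}$)
$\frac{1}{10226 + B{\left(\frac{1}{254 + 249},2 \right)}} = \frac{1}{10226 + \left(18 - \frac{15 \cdot 2^{2}}{254 + 249} + 225 \cdot 2 \left(\frac{1}{254 + 249}\right)^{2}\right)} = \frac{1}{10226 + \left(18 - 15 \cdot \frac{1}{503} \cdot 4 + 225 \cdot 2 \left(\frac{1}{503}\right)^{2}\right)} = \frac{1}{10226 + \left(18 - \frac{15}{503} \cdot 4 + 225 \cdot 2 \left(\frac{1}{503}\right)^{2}\right)} = \frac{1}{10226 + \left(18 - \frac{60}{503} + 225 \cdot 2 \cdot \frac{1}{253009}\right)} = \frac{1}{10226 + \left(18 - \frac{60}{503} + \frac{450}{253009}\right)} = \frac{1}{10226 + \frac{4524432}{253009}} = \frac{1}{\frac{2591794466}{253009}} = \frac{253009}{2591794466}$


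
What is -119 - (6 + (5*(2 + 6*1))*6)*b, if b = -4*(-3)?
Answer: -3071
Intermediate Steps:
b = 12
-119 - (6 + (5*(2 + 6*1))*6)*b = -119 - (6 + (5*(2 + 6*1))*6)*12 = -119 - (6 + (5*(2 + 6))*6)*12 = -119 - (6 + (5*8)*6)*12 = -119 - (6 + 40*6)*12 = -119 - (6 + 240)*12 = -119 - 246*12 = -119 - 1*2952 = -119 - 2952 = -3071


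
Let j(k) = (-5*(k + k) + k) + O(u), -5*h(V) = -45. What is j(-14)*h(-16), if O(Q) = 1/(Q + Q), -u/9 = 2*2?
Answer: 9071/8 ≈ 1133.9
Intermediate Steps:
u = -36 (u = -18*2 = -9*4 = -36)
h(V) = 9 (h(V) = -⅕*(-45) = 9)
O(Q) = 1/(2*Q)
j(k) = -1/72 - 9*k (j(k) = (-5*(k + k) + k) + (½)/(-36) = (-10*k + k) + (½)*(-1/36) = (-10*k + k) - 1/72 = -9*k - 1/72 = -1/72 - 9*k)
j(-14)*h(-16) = (-1/72 - 9*(-14))*9 = (-1/72 + 126)*9 = (9071/72)*9 = 9071/8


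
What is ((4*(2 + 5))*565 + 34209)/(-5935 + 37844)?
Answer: 50029/31909 ≈ 1.5679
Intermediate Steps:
((4*(2 + 5))*565 + 34209)/(-5935 + 37844) = ((4*7)*565 + 34209)/31909 = (28*565 + 34209)*(1/31909) = (15820 + 34209)*(1/31909) = 50029*(1/31909) = 50029/31909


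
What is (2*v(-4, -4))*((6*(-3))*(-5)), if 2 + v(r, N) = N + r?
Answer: -1800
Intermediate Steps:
v(r, N) = -2 + N + r (v(r, N) = -2 + (N + r) = -2 + N + r)
(2*v(-4, -4))*((6*(-3))*(-5)) = (2*(-2 - 4 - 4))*((6*(-3))*(-5)) = (2*(-10))*(-18*(-5)) = -20*90 = -1800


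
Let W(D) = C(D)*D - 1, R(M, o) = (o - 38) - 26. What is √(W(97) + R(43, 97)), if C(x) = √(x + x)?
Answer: √(32 + 97*√194) ≈ 37.189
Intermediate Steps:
C(x) = √2*√x (C(x) = √(2*x) = √2*√x)
R(M, o) = -64 + o (R(M, o) = (-38 + o) - 26 = -64 + o)
W(D) = -1 + √2*D^(3/2) (W(D) = (√2*√D)*D - 1 = √2*D^(3/2) - 1 = -1 + √2*D^(3/2))
√(W(97) + R(43, 97)) = √((-1 + √2*97^(3/2)) + (-64 + 97)) = √((-1 + √2*(97*√97)) + 33) = √((-1 + 97*√194) + 33) = √(32 + 97*√194)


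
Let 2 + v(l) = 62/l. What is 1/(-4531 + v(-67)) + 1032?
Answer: 313493669/303773 ≈ 1032.0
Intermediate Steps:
v(l) = -2 + 62/l
1/(-4531 + v(-67)) + 1032 = 1/(-4531 + (-2 + 62/(-67))) + 1032 = 1/(-4531 + (-2 + 62*(-1/67))) + 1032 = 1/(-4531 + (-2 - 62/67)) + 1032 = 1/(-4531 - 196/67) + 1032 = 1/(-303773/67) + 1032 = -67/303773 + 1032 = 313493669/303773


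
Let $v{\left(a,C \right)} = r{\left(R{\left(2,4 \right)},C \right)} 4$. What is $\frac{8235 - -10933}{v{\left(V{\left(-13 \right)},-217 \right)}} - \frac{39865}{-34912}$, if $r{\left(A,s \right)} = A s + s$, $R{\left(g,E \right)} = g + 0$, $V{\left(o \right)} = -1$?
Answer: $- \frac{141346189}{22727712} \approx -6.2191$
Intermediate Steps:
$R{\left(g,E \right)} = g$
$r{\left(A,s \right)} = s + A s$
$v{\left(a,C \right)} = 12 C$ ($v{\left(a,C \right)} = C \left(1 + 2\right) 4 = C 3 \cdot 4 = 3 C 4 = 12 C$)
$\frac{8235 - -10933}{v{\left(V{\left(-13 \right)},-217 \right)}} - \frac{39865}{-34912} = \frac{8235 - -10933}{12 \left(-217\right)} - \frac{39865}{-34912} = \frac{8235 + 10933}{-2604} - - \frac{39865}{34912} = 19168 \left(- \frac{1}{2604}\right) + \frac{39865}{34912} = - \frac{4792}{651} + \frac{39865}{34912} = - \frac{141346189}{22727712}$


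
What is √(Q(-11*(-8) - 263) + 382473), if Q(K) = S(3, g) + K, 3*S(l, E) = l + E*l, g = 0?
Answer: 19*√1059 ≈ 618.30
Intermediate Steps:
S(l, E) = l/3 + E*l/3 (S(l, E) = (l + E*l)/3 = l/3 + E*l/3)
Q(K) = 1 + K (Q(K) = (⅓)*3*(1 + 0) + K = (⅓)*3*1 + K = 1 + K)
√(Q(-11*(-8) - 263) + 382473) = √((1 + (-11*(-8) - 263)) + 382473) = √((1 + (88 - 263)) + 382473) = √((1 - 175) + 382473) = √(-174 + 382473) = √382299 = 19*√1059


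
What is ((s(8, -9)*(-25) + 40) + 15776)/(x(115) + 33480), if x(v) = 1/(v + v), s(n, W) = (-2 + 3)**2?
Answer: 3631930/7700401 ≈ 0.47165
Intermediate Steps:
s(n, W) = 1 (s(n, W) = 1**2 = 1)
x(v) = 1/(2*v)
((s(8, -9)*(-25) + 40) + 15776)/(x(115) + 33480) = ((1*(-25) + 40) + 15776)/((1/2)/115 + 33480) = ((-25 + 40) + 15776)/((1/2)*(1/115) + 33480) = (15 + 15776)/(1/230 + 33480) = 15791/(7700401/230) = 15791*(230/7700401) = 3631930/7700401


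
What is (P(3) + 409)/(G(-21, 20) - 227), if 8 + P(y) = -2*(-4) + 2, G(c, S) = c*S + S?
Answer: -137/209 ≈ -0.65550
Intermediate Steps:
G(c, S) = S + S*c (G(c, S) = S*c + S = S + S*c)
P(y) = 2 (P(y) = -8 + (-2*(-4) + 2) = -8 + (8 + 2) = -8 + 10 = 2)
(P(3) + 409)/(G(-21, 20) - 227) = (2 + 409)/(20*(1 - 21) - 227) = 411/(20*(-20) - 227) = 411/(-400 - 227) = 411/(-627) = -1/627*411 = -137/209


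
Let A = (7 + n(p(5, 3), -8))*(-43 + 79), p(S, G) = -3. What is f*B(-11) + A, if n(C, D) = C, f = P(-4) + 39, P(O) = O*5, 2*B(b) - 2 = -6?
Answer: 106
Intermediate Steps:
B(b) = -2 (B(b) = 1 + (½)*(-6) = 1 - 3 = -2)
P(O) = 5*O
f = 19 (f = 5*(-4) + 39 = -20 + 39 = 19)
A = 144 (A = (7 - 3)*(-43 + 79) = 4*36 = 144)
f*B(-11) + A = 19*(-2) + 144 = -38 + 144 = 106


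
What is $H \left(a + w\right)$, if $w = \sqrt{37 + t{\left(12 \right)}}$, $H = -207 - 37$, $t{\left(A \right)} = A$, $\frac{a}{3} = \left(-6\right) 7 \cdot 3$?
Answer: $90524$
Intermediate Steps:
$a = -378$ ($a = 3 \left(-6\right) 7 \cdot 3 = 3 \left(\left(-42\right) 3\right) = 3 \left(-126\right) = -378$)
$H = -244$ ($H = -207 - 37 = -244$)
$w = 7$ ($w = \sqrt{37 + 12} = \sqrt{49} = 7$)
$H \left(a + w\right) = - 244 \left(-378 + 7\right) = \left(-244\right) \left(-371\right) = 90524$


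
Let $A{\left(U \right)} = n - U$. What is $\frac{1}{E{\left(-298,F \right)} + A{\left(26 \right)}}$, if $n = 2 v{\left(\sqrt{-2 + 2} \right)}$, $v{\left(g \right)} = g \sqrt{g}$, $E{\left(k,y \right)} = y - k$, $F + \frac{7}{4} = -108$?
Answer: $\frac{4}{649} \approx 0.0061633$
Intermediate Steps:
$F = - \frac{439}{4}$ ($F = - \frac{7}{4} - 108 = - \frac{439}{4} \approx -109.75$)
$v{\left(g \right)} = g^{\frac{3}{2}}$
$n = 0$ ($n = 2 \left(\sqrt{-2 + 2}\right)^{\frac{3}{2}} = 2 \left(\sqrt{0}\right)^{\frac{3}{2}} = 2 \cdot 0^{\frac{3}{2}} = 2 \cdot 0 = 0$)
$A{\left(U \right)} = - U$ ($A{\left(U \right)} = 0 - U = - U$)
$\frac{1}{E{\left(-298,F \right)} + A{\left(26 \right)}} = \frac{1}{\left(- \frac{439}{4} - -298\right) - 26} = \frac{1}{\left(- \frac{439}{4} + 298\right) - 26} = \frac{1}{\frac{753}{4} - 26} = \frac{1}{\frac{649}{4}} = \frac{4}{649}$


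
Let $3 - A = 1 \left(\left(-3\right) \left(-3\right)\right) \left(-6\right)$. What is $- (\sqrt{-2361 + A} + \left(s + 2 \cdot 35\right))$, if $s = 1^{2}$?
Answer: $-71 - 48 i \approx -71.0 - 48.0 i$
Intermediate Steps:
$s = 1$
$A = 57$ ($A = 3 - 1 \left(\left(-3\right) \left(-3\right)\right) \left(-6\right) = 3 - 1 \cdot 9 \left(-6\right) = 3 - 9 \left(-6\right) = 3 - -54 = 3 + 54 = 57$)
$- (\sqrt{-2361 + A} + \left(s + 2 \cdot 35\right)) = - (\sqrt{-2361 + 57} + \left(1 + 2 \cdot 35\right)) = - (\sqrt{-2304} + \left(1 + 70\right)) = - (48 i + 71) = - (71 + 48 i) = -71 - 48 i$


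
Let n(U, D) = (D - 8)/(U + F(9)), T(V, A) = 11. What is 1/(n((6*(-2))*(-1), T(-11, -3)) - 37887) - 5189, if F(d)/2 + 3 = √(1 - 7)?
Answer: (-393191288*√6 + 1179558297*I)/(3*(-75773*I + 25258*√6)) ≈ -5189.0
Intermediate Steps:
F(d) = -6 + 2*I*√6 (F(d) = -6 + 2*√(1 - 7) = -6 + 2*√(-6) = -6 + 2*(I*√6) = -6 + 2*I*√6)
n(U, D) = (-8 + D)/(-6 + U + 2*I*√6) (n(U, D) = (D - 8)/(U + (-6 + 2*I*√6)) = (-8 + D)/(-6 + U + 2*I*√6))
1/(n((6*(-2))*(-1), T(-11, -3)) - 37887) - 5189 = 1/((-8 + 11)/(-6 + (6*(-2))*(-1) + 2*I*√6) - 37887) - 5189 = 1/(3/(-6 - 12*(-1) + 2*I*√6) - 37887) - 5189 = 1/(3/(-6 + 12 + 2*I*√6) - 37887) - 5189 = 1/(3/(6 + 2*I*√6) - 37887) - 5189 = 1/(-37887 + 3/(6 + 2*I*√6)) - 5189 = -5189 + 1/(-37887 + 3/(6 + 2*I*√6))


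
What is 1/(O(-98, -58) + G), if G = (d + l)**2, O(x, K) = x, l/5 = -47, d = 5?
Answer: 1/52802 ≈ 1.8939e-5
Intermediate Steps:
l = -235 (l = 5*(-47) = -235)
G = 52900 (G = (5 - 235)**2 = (-230)**2 = 52900)
1/(O(-98, -58) + G) = 1/(-98 + 52900) = 1/52802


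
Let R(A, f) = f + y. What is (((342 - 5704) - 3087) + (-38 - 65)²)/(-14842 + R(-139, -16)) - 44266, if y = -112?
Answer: -22088806/499 ≈ -44266.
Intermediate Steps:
R(A, f) = -112 + f (R(A, f) = f - 112 = -112 + f)
(((342 - 5704) - 3087) + (-38 - 65)²)/(-14842 + R(-139, -16)) - 44266 = (((342 - 5704) - 3087) + (-38 - 65)²)/(-14842 + (-112 - 16)) - 44266 = ((-5362 - 3087) + (-103)²)/(-14842 - 128) - 44266 = (-8449 + 10609)/(-14970) - 44266 = 2160*(-1/14970) - 44266 = -72/499 - 44266 = -22088806/499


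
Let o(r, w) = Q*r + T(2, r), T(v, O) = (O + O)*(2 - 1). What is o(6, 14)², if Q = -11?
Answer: 2916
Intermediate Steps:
T(v, O) = 2*O (T(v, O) = (2*O)*1 = 2*O)
o(r, w) = -9*r (o(r, w) = -11*r + 2*r = -9*r)
o(6, 14)² = (-9*6)² = (-54)² = 2916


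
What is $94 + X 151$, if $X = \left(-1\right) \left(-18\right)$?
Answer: $2812$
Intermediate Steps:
$X = 18$
$94 + X 151 = 94 + 18 \cdot 151 = 94 + 2718 = 2812$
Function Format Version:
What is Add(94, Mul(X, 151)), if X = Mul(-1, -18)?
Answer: 2812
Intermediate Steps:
X = 18
Add(94, Mul(X, 151)) = Add(94, Mul(18, 151)) = Add(94, 2718) = 2812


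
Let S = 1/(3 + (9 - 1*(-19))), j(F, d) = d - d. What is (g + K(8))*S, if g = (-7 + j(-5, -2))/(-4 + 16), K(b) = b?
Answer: 89/372 ≈ 0.23925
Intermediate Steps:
j(F, d) = 0
g = -7/12 (g = (-7 + 0)/(-4 + 16) = -7/12 ≈ -0.58333)
S = 1/31 (S = 1/(3 + (9 + 19)) = 1/(3 + 28) = 1/31 ≈ 0.032258)
(g + K(8))*S = (-7/12 + 8)*(1/31) = (89/12)*(1/31) = 89/372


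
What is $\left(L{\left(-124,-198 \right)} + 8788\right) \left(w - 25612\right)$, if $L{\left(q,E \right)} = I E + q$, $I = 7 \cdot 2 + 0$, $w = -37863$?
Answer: $-373994700$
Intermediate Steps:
$I = 14$ ($I = 14 + 0 = 14$)
$L{\left(q,E \right)} = q + 14 E$ ($L{\left(q,E \right)} = 14 E + q = q + 14 E$)
$\left(L{\left(-124,-198 \right)} + 8788\right) \left(w - 25612\right) = \left(\left(-124 + 14 \left(-198\right)\right) + 8788\right) \left(-37863 - 25612\right) = \left(\left(-124 - 2772\right) + 8788\right) \left(-63475\right) = \left(-2896 + 8788\right) \left(-63475\right) = 5892 \left(-63475\right) = -373994700$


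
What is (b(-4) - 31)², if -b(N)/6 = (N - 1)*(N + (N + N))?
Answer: 152881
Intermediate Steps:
b(N) = -18*N*(-1 + N) (b(N) = -6*(N - 1)*(N + (N + N)) = -6*(-1 + N)*(N + 2*N) = -6*(-1 + N)*3*N = -18*N*(-1 + N))
(b(-4) - 31)² = (18*(-4)*(1 - 1*(-4)) - 31)² = (18*(-4)*(1 + 4) - 31)² = (18*(-4)*5 - 31)² = (-360 - 31)² = (-391)² = 152881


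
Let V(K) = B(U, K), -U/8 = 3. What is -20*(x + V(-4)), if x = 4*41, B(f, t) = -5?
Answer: -3180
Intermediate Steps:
U = -24 (U = -8*3 = -24)
V(K) = -5
x = 164
-20*(x + V(-4)) = -20*(164 - 5) = -20*159 = -3180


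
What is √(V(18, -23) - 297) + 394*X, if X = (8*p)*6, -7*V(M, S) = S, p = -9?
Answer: -170208 + 2*I*√3598/7 ≈ -1.7021e+5 + 17.138*I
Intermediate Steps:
V(M, S) = -S/7
X = -432 (X = (8*(-9))*6 = -72*6 = -432)
√(V(18, -23) - 297) + 394*X = √(-⅐*(-23) - 297) + 394*(-432) = √(23/7 - 297) - 170208 = √(-2056/7) - 170208 = 2*I*√3598/7 - 170208 = -170208 + 2*I*√3598/7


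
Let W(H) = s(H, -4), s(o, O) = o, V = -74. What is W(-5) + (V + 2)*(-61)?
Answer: 4387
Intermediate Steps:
W(H) = H
W(-5) + (V + 2)*(-61) = -5 + (-74 + 2)*(-61) = -5 - 72*(-61) = -5 + 4392 = 4387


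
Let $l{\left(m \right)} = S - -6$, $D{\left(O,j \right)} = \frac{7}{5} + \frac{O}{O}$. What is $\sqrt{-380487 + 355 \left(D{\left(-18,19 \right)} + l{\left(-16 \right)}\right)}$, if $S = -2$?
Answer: $i \sqrt{378215} \approx 614.99 i$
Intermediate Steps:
$D{\left(O,j \right)} = \frac{12}{5}$ ($D{\left(O,j \right)} = 7 \cdot \frac{1}{5} + 1 = \frac{7}{5} + 1 = \frac{12}{5}$)
$l{\left(m \right)} = 4$ ($l{\left(m \right)} = -2 - -6 = -2 + 6 = 4$)
$\sqrt{-380487 + 355 \left(D{\left(-18,19 \right)} + l{\left(-16 \right)}\right)} = \sqrt{-380487 + 355 \left(\frac{12}{5} + 4\right)} = \sqrt{-380487 + 355 \cdot \frac{32}{5}} = \sqrt{-380487 + 2272} = \sqrt{-378215} = i \sqrt{378215}$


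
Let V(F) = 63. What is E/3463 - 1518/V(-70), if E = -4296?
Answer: -1842494/72723 ≈ -25.336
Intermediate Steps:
E/3463 - 1518/V(-70) = -4296/3463 - 1518/63 = -4296*1/3463 - 1518*1/63 = -4296/3463 - 506/21 = -1842494/72723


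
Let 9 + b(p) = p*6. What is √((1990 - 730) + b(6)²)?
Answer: 3*√221 ≈ 44.598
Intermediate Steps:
b(p) = -9 + 6*p (b(p) = -9 + p*6 = -9 + 6*p)
√((1990 - 730) + b(6)²) = √((1990 - 730) + (-9 + 6*6)²) = √(1260 + (-9 + 36)²) = √(1260 + 27²) = √(1260 + 729) = √1989 = 3*√221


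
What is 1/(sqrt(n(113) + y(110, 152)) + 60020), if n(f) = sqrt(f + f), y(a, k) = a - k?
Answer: 1/(60020 + I*sqrt(42 - sqrt(226))) ≈ 1.6661e-5 - 1.4e-9*I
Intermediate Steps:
n(f) = sqrt(2)*sqrt(f) (n(f) = sqrt(2*f) = sqrt(2)*sqrt(f))
1/(sqrt(n(113) + y(110, 152)) + 60020) = 1/(sqrt(sqrt(2)*sqrt(113) + (110 - 1*152)) + 60020) = 1/(sqrt(sqrt(226) + (110 - 152)) + 60020) = 1/(sqrt(sqrt(226) - 42) + 60020) = 1/(sqrt(-42 + sqrt(226)) + 60020) = 1/(60020 + sqrt(-42 + sqrt(226)))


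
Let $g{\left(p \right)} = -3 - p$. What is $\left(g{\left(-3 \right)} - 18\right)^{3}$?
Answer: $-5832$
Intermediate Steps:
$\left(g{\left(-3 \right)} - 18\right)^{3} = \left(\left(-3 - -3\right) - 18\right)^{3} = \left(\left(-3 + 3\right) - 18\right)^{3} = \left(0 - 18\right)^{3} = \left(-18\right)^{3} = -5832$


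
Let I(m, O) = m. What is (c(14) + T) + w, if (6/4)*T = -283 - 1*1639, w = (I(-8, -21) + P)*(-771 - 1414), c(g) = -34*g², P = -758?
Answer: 4997294/3 ≈ 1.6658e+6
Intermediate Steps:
w = 1673710 (w = (-8 - 758)*(-771 - 1414) = -766*(-2185) = 1673710)
T = -3844/3 (T = 2*(-283 - 1*1639)/3 = 2*(-283 - 1639)/3 = (⅔)*(-1922) = -3844/3 ≈ -1281.3)
(c(14) + T) + w = (-34*14² - 3844/3) + 1673710 = (-34*196 - 3844/3) + 1673710 = (-6664 - 3844/3) + 1673710 = -23836/3 + 1673710 = 4997294/3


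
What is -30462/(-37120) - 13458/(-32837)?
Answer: 749920827/609454720 ≈ 1.2305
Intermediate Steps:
-30462/(-37120) - 13458/(-32837) = -30462*(-1/37120) - 13458*(-1/32837) = 15231/18560 + 13458/32837 = 749920827/609454720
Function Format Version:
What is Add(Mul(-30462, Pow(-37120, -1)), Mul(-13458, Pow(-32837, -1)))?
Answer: Rational(749920827, 609454720) ≈ 1.2305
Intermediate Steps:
Add(Mul(-30462, Pow(-37120, -1)), Mul(-13458, Pow(-32837, -1))) = Add(Mul(-30462, Rational(-1, 37120)), Mul(-13458, Rational(-1, 32837))) = Add(Rational(15231, 18560), Rational(13458, 32837)) = Rational(749920827, 609454720)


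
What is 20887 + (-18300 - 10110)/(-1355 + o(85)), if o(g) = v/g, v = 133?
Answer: 1202648552/57521 ≈ 20908.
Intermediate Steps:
o(g) = 133/g
20887 + (-18300 - 10110)/(-1355 + o(85)) = 20887 + (-18300 - 10110)/(-1355 + 133/85) = 20887 - 28410/(-1355 + 133*(1/85)) = 20887 - 28410/(-1355 + 133/85) = 20887 - 28410/(-115042/85) = 20887 - 28410*(-85/115042) = 20887 + 1207425/57521 = 1202648552/57521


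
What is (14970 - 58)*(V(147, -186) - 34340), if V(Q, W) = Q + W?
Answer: -512659648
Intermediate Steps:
(14970 - 58)*(V(147, -186) - 34340) = (14970 - 58)*((147 - 186) - 34340) = 14912*(-39 - 34340) = 14912*(-34379) = -512659648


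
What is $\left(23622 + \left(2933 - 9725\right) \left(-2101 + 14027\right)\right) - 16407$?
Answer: $-80994177$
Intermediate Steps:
$\left(23622 + \left(2933 - 9725\right) \left(-2101 + 14027\right)\right) - 16407 = \left(23622 - 81001392\right) - 16407 = -80977770 - 16407 = -80994177$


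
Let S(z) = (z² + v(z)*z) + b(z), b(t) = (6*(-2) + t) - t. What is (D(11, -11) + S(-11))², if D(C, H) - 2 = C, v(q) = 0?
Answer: 14884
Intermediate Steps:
b(t) = -12 (b(t) = (-12 + t) - t = -12)
D(C, H) = 2 + C
S(z) = -12 + z² (S(z) = (z² + 0*z) - 12 = (z² + 0) - 12 = z² - 12 = -12 + z²)
(D(11, -11) + S(-11))² = ((2 + 11) + (-12 + (-11)²))² = (13 + (-12 + 121))² = (13 + 109)² = 122² = 14884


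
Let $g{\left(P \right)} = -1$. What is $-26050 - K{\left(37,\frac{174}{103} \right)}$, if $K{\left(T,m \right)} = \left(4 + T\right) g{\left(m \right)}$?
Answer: $-26009$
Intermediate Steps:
$K{\left(T,m \right)} = -4 - T$ ($K{\left(T,m \right)} = \left(4 + T\right) \left(-1\right) = -4 - T$)
$-26050 - K{\left(37,\frac{174}{103} \right)} = -26050 - \left(-4 - 37\right) = -26050 - -41 = -26050 + 41 = -26009$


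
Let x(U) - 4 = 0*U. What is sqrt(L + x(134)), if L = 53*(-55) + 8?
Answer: I*sqrt(2903) ≈ 53.88*I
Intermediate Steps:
x(U) = 4 (x(U) = 4 + 0*U = 4 + 0 = 4)
L = -2907 (L = -2915 + 8 = -2907)
sqrt(L + x(134)) = sqrt(-2907 + 4) = sqrt(-2903) = I*sqrt(2903)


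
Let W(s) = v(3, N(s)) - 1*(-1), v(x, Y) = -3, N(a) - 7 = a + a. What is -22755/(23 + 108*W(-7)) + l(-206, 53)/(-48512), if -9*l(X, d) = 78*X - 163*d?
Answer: 9930246589/84265344 ≈ 117.84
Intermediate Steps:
N(a) = 7 + 2*a (N(a) = 7 + (a + a) = 7 + 2*a)
l(X, d) = -26*X/3 + 163*d/9 (l(X, d) = -(78*X - 163*d)/9 = -(-163*d + 78*X)/9 = -26*X/3 + 163*d/9)
W(s) = -2 (W(s) = -3 - 1*(-1) = -3 + 1 = -2)
-22755/(23 + 108*W(-7)) + l(-206, 53)/(-48512) = -22755/(23 + 108*(-2)) + (-26/3*(-206) + (163/9)*53)/(-48512) = -22755/(23 - 216) + (5356/3 + 8639/9)*(-1/48512) = -22755/(-193) + (24707/9)*(-1/48512) = -22755*(-1/193) - 24707/436608 = 22755/193 - 24707/436608 = 9930246589/84265344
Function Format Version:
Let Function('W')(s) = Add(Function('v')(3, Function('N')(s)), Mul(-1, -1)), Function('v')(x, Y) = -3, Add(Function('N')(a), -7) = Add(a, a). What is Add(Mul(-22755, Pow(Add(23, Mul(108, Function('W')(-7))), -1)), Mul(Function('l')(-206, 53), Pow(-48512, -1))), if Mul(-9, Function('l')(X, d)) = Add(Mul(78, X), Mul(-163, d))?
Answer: Rational(9930246589, 84265344) ≈ 117.84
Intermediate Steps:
Function('N')(a) = Add(7, Mul(2, a)) (Function('N')(a) = Add(7, Add(a, a)) = Add(7, Mul(2, a)))
Function('l')(X, d) = Add(Mul(Rational(-26, 3), X), Mul(Rational(163, 9), d)) (Function('l')(X, d) = Mul(Rational(-1, 9), Add(Mul(78, X), Mul(-163, d))) = Mul(Rational(-1, 9), Add(Mul(-163, d), Mul(78, X))) = Add(Mul(Rational(-26, 3), X), Mul(Rational(163, 9), d)))
Function('W')(s) = -2 (Function('W')(s) = Add(-3, Mul(-1, -1)) = Add(-3, 1) = -2)
Add(Mul(-22755, Pow(Add(23, Mul(108, Function('W')(-7))), -1)), Mul(Function('l')(-206, 53), Pow(-48512, -1))) = Add(Mul(-22755, Pow(Add(23, Mul(108, -2)), -1)), Mul(Add(Mul(Rational(-26, 3), -206), Mul(Rational(163, 9), 53)), Pow(-48512, -1))) = Add(Mul(-22755, Pow(Add(23, -216), -1)), Mul(Add(Rational(5356, 3), Rational(8639, 9)), Rational(-1, 48512))) = Add(Mul(-22755, Pow(-193, -1)), Mul(Rational(24707, 9), Rational(-1, 48512))) = Add(Mul(-22755, Rational(-1, 193)), Rational(-24707, 436608)) = Add(Rational(22755, 193), Rational(-24707, 436608)) = Rational(9930246589, 84265344)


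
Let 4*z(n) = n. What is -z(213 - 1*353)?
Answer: 35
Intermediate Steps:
z(n) = n/4
-z(213 - 1*353) = -(213 - 1*353)/4 = -(213 - 353)/4 = -(-140)/4 = -1*(-35) = 35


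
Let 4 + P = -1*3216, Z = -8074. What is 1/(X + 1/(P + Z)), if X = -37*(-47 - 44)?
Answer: 11294/38026897 ≈ 0.00029700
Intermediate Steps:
P = -3220 (P = -4 - 1*3216 = -4 - 3216 = -3220)
X = 3367 (X = -37*(-91) = 3367)
1/(X + 1/(P + Z)) = 1/(3367 + 1/(-3220 - 8074)) = 1/(3367 + 1/(-11294)) = 1/(3367 - 1/11294) = 1/(38026897/11294) = 11294/38026897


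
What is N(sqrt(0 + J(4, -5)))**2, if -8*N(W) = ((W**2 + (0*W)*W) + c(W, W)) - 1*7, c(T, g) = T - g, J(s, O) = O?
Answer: 9/4 ≈ 2.2500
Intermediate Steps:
N(W) = 7/8 - W**2/8 (N(W) = -(((W**2 + (0*W)*W) + (W - W)) - 1*7)/8 = -(((W**2 + 0*W) + 0) - 7)/8 = -(((W**2 + 0) + 0) - 7)/8 = -((W**2 + 0) - 7)/8 = -(W**2 - 7)/8 = -(-7 + W**2)/8 = 7/8 - W**2/8)
N(sqrt(0 + J(4, -5)))**2 = (7/8 - (sqrt(0 - 5))**2/8)**2 = (7/8 - (sqrt(-5))**2/8)**2 = (7/8 - (I*sqrt(5))**2/8)**2 = (7/8 - 1/8*(-5))**2 = (7/8 + 5/8)**2 = (3/2)**2 = 9/4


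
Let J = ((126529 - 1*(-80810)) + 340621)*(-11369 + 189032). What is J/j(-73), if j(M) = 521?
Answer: 97352217480/521 ≈ 1.8686e+8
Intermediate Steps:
J = 97352217480 (J = ((126529 + 80810) + 340621)*177663 = (207339 + 340621)*177663 = 547960*177663 = 97352217480)
J/j(-73) = 97352217480/521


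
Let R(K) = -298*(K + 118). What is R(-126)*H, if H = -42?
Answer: -100128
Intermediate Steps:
R(K) = -35164 - 298*K (R(K) = -298*(118 + K) = -35164 - 298*K)
R(-126)*H = (-35164 - 298*(-126))*(-42) = (-35164 + 37548)*(-42) = 2384*(-42) = -100128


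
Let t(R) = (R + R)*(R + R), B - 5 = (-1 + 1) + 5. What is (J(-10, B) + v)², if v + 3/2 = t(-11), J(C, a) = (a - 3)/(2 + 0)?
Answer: 236196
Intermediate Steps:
B = 10 (B = 5 + ((-1 + 1) + 5) = 5 + (0 + 5) = 5 + 5 = 10)
J(C, a) = -3/2 + a/2 (J(C, a) = (-3 + a)/2 = (-3 + a)*(½) = -3/2 + a/2)
t(R) = 4*R² (t(R) = (2*R)*(2*R) = 4*R²)
v = 965/2 (v = -3/2 + 4*(-11)² = -3/2 + 4*121 = -3/2 + 484 = 965/2 ≈ 482.50)
(J(-10, B) + v)² = ((-3/2 + (½)*10) + 965/2)² = ((-3/2 + 5) + 965/2)² = (7/2 + 965/2)² = 486² = 236196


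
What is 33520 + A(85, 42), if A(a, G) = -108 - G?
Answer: 33370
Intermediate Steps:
33520 + A(85, 42) = 33520 + (-108 - 1*42) = 33520 + (-108 - 42) = 33520 - 150 = 33370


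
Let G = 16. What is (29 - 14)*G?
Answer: 240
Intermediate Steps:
(29 - 14)*G = (29 - 14)*16 = 15*16 = 240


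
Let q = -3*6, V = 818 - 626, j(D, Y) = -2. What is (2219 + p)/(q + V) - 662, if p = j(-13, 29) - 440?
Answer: -113411/174 ≈ -651.79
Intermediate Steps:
V = 192
q = -18
p = -442 (p = -2 - 440 = -442)
(2219 + p)/(q + V) - 662 = (2219 - 442)/(-18 + 192) - 662 = 1777/174 - 662 = -113411/174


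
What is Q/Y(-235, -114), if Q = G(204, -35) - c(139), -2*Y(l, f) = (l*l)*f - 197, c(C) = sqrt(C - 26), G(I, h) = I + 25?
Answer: 458/6295847 - 2*sqrt(113)/6295847 ≈ 6.9369e-5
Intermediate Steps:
G(I, h) = 25 + I
c(C) = sqrt(-26 + C)
Y(l, f) = 197/2 - f*l**2/2 (Y(l, f) = -((l*l)*f - 197)/2 = -(l**2*f - 197)/2 = -(f*l**2 - 197)/2 = -(-197 + f*l**2)/2 = 197/2 - f*l**2/2)
Q = 229 - sqrt(113) (Q = (25 + 204) - sqrt(-26 + 139) = 229 - sqrt(113) ≈ 218.37)
Q/Y(-235, -114) = (229 - sqrt(113))/(197/2 - 1/2*(-114)*(-235)**2) = (229 - sqrt(113))/(197/2 - 1/2*(-114)*55225) = (229 - sqrt(113))/(197/2 + 3147825) = (229 - sqrt(113))/(6295847/2) = (229 - sqrt(113))*(2/6295847) = 458/6295847 - 2*sqrt(113)/6295847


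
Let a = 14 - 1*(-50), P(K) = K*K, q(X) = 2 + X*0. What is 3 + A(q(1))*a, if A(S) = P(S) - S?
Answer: 131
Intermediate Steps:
q(X) = 2 (q(X) = 2 + 0 = 2)
P(K) = K²
a = 64 (a = 14 + 50 = 64)
A(S) = S² - S
3 + A(q(1))*a = 3 + (2*(-1 + 2))*64 = 3 + (2*1)*64 = 3 + 2*64 = 3 + 128 = 131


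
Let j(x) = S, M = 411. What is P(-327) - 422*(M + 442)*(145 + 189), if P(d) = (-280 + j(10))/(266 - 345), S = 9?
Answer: -9498062605/79 ≈ -1.2023e+8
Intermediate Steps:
j(x) = 9
P(d) = 271/79 (P(d) = (-280 + 9)/(266 - 345) = -271/(-79) = -271*(-1/79) = 271/79)
P(-327) - 422*(M + 442)*(145 + 189) = 271/79 - 422*(411 + 442)*(145 + 189) = 271/79 - 359966*334 = 271/79 - 422*284902 = 271/79 - 120228644 = -9498062605/79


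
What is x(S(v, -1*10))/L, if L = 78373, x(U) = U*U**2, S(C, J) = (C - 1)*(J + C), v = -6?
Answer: 1404928/78373 ≈ 17.926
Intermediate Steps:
S(C, J) = (-1 + C)*(C + J)
x(U) = U**3
x(S(v, -1*10))/L = ((-6)**2 - 1*(-6) - (-1)*10 - (-6)*10)**3/78373 = (36 + 6 - 1*(-10) - 6*(-10))**3*(1/78373) = (36 + 6 + 10 + 60)**3*(1/78373) = 112**3*(1/78373) = 1404928*(1/78373) = 1404928/78373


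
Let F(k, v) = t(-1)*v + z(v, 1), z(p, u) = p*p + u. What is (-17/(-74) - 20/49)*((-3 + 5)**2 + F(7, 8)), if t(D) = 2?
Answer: -54995/3626 ≈ -15.167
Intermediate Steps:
z(p, u) = u + p**2 (z(p, u) = p**2 + u = u + p**2)
F(k, v) = 1 + v**2 + 2*v (F(k, v) = 2*v + (1 + v**2) = 1 + v**2 + 2*v)
(-17/(-74) - 20/49)*((-3 + 5)**2 + F(7, 8)) = (-17/(-74) - 20/49)*((-3 + 5)**2 + (1 + 8**2 + 2*8)) = (-17*(-1/74) - 20*1/49)*(2**2 + (1 + 64 + 16)) = (17/74 - 20/49)*(4 + 81) = -647/3626*85 = -54995/3626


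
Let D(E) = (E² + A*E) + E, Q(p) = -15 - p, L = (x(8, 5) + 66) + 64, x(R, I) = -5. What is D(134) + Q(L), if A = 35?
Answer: 22640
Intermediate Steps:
L = 125 (L = (-5 + 66) + 64 = 61 + 64 = 125)
D(E) = E² + 36*E (D(E) = (E² + 35*E) + E = E² + 36*E)
D(134) + Q(L) = 134*(36 + 134) + (-15 - 1*125) = 134*170 + (-15 - 125) = 22780 - 140 = 22640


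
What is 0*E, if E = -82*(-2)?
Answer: 0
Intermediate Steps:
E = 164
0*E = 0*164 = 0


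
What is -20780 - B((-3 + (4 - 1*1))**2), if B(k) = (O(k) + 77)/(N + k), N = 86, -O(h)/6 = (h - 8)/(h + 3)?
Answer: -1787173/86 ≈ -20781.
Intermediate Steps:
O(h) = -6*(-8 + h)/(3 + h) (O(h) = -6*(h - 8)/(h + 3) = -6*(-8 + h)/(3 + h))
B(k) = (77 + 6*(8 - k)/(3 + k))/(86 + k) (B(k) = (6*(8 - k)/(3 + k) + 77)/(86 + k) = (77 + 6*(8 - k)/(3 + k))/(86 + k))
-20780 - B((-3 + (4 - 1*1))**2) = -20780 - (279 + 71*(-3 + (4 - 1*1))**2)/((3 + (-3 + (4 - 1*1))**2)*(86 + (-3 + (4 - 1*1))**2)) = -20780 - (279 + 71*(-3 + (4 - 1))**2)/((3 + (-3 + (4 - 1))**2)*(86 + (-3 + (4 - 1))**2)) = -20780 - (279 + 71*(-3 + 3)**2)/((3 + (-3 + 3)**2)*(86 + (-3 + 3)**2)) = -20780 - (279 + 71*0**2)/((3 + 0**2)*(86 + 0**2)) = -20780 - (279 + 71*0)/((3 + 0)*(86 + 0)) = -20780 - (279 + 0)/(3*86) = -20780 - 279/(3*86) = -20780 - 1*93/86 = -20780 - 93/86 = -1787173/86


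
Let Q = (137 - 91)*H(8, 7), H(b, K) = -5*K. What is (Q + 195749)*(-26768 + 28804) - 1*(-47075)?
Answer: 395314079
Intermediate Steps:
Q = -1610 (Q = (137 - 91)*(-5*7) = 46*(-35) = -1610)
(Q + 195749)*(-26768 + 28804) - 1*(-47075) = (-1610 + 195749)*(-26768 + 28804) - 1*(-47075) = 194139*2036 + 47075 = 395267004 + 47075 = 395314079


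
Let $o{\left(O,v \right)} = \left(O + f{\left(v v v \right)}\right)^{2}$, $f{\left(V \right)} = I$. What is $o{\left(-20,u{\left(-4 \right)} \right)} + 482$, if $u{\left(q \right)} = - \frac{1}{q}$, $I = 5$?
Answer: $707$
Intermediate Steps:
$f{\left(V \right)} = 5$
$o{\left(O,v \right)} = \left(5 + O\right)^{2}$ ($o{\left(O,v \right)} = \left(O + 5\right)^{2} = \left(5 + O\right)^{2}$)
$o{\left(-20,u{\left(-4 \right)} \right)} + 482 = \left(5 - 20\right)^{2} + 482 = \left(-15\right)^{2} + 482 = 225 + 482 = 707$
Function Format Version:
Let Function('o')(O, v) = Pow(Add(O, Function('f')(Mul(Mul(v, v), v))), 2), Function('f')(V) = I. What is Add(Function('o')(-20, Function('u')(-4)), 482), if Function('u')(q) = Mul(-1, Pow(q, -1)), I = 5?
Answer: 707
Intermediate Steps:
Function('f')(V) = 5
Function('o')(O, v) = Pow(Add(5, O), 2) (Function('o')(O, v) = Pow(Add(O, 5), 2) = Pow(Add(5, O), 2))
Add(Function('o')(-20, Function('u')(-4)), 482) = Add(Pow(Add(5, -20), 2), 482) = Add(Pow(-15, 2), 482) = Add(225, 482) = 707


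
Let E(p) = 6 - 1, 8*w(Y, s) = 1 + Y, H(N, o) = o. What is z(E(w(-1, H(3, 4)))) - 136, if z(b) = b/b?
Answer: -135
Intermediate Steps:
w(Y, s) = ⅛ + Y/8 (w(Y, s) = (1 + Y)/8 = ⅛ + Y/8)
E(p) = 5
z(b) = 1
z(E(w(-1, H(3, 4)))) - 136 = 1 - 136 = -135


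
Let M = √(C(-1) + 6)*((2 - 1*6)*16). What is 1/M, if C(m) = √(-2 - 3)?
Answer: -1/(64*√(6 + I*√5)) ≈ -0.0060768 + 0.0010956*I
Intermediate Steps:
C(m) = I*√5 (C(m) = √(-5) = I*√5)
M = -64*√(6 + I*√5) (M = √(I*√5 + 6)*((2 - 1*6)*16) = √(6 + I*√5)*((2 - 6)*16) = √(6 + I*√5)*(-4*16) = √(6 + I*√5)*(-64) = -64*√(6 + I*√5) ≈ -159.38 - 28.733*I)
1/M = 1/(-64*√(6 + I*√5)) = -1/(64*√(6 + I*√5))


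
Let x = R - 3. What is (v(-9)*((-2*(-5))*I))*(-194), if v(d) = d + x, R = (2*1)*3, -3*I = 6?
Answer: -23280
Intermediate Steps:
I = -2 (I = -1/3*6 = -2)
R = 6 (R = 2*3 = 6)
x = 3 (x = 6 - 3 = 3)
v(d) = 3 + d (v(d) = d + 3 = 3 + d)
(v(-9)*((-2*(-5))*I))*(-194) = ((3 - 9)*(-2*(-5)*(-2)))*(-194) = -60*(-2)*(-194) = -6*(-20)*(-194) = 120*(-194) = -23280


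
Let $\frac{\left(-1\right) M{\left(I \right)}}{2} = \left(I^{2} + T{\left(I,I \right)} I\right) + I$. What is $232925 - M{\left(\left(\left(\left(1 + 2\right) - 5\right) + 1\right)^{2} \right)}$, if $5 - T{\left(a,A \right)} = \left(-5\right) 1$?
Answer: $232949$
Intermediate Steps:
$T{\left(a,A \right)} = 10$ ($T{\left(a,A \right)} = 5 - \left(-5\right) 1 = 5 - -5 = 5 + 5 = 10$)
$M{\left(I \right)} = - 22 I - 2 I^{2}$ ($M{\left(I \right)} = - 2 \left(\left(I^{2} + 10 I\right) + I\right) = - 2 \left(I^{2} + 11 I\right) = - 22 I - 2 I^{2}$)
$232925 - M{\left(\left(\left(\left(1 + 2\right) - 5\right) + 1\right)^{2} \right)} = 232925 - - 2 \left(\left(\left(1 + 2\right) - 5\right) + 1\right)^{2} \left(11 + \left(\left(\left(1 + 2\right) - 5\right) + 1\right)^{2}\right) = 232925 - - 2 \left(\left(3 - 5\right) + 1\right)^{2} \left(11 + \left(\left(3 - 5\right) + 1\right)^{2}\right) = 232925 - - 2 \left(-2 + 1\right)^{2} \left(11 + \left(-2 + 1\right)^{2}\right) = 232925 - - 2 \left(-1\right)^{2} \left(11 + \left(-1\right)^{2}\right) = 232925 - \left(-2\right) 1 \left(11 + 1\right) = 232925 - \left(-2\right) 1 \cdot 12 = 232925 - -24 = 232925 + 24 = 232949$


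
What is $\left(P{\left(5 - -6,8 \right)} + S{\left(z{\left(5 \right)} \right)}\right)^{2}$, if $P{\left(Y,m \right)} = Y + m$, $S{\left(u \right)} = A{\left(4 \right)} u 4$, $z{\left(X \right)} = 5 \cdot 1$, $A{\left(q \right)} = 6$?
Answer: $19321$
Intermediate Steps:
$z{\left(X \right)} = 5$
$S{\left(u \right)} = 24 u$ ($S{\left(u \right)} = 6 u 4 = 24 u$)
$\left(P{\left(5 - -6,8 \right)} + S{\left(z{\left(5 \right)} \right)}\right)^{2} = \left(\left(\left(5 - -6\right) + 8\right) + 24 \cdot 5\right)^{2} = \left(\left(\left(5 + 6\right) + 8\right) + 120\right)^{2} = \left(\left(11 + 8\right) + 120\right)^{2} = \left(19 + 120\right)^{2} = 139^{2} = 19321$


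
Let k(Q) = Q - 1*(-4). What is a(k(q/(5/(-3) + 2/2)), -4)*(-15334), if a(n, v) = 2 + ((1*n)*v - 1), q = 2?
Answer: 46002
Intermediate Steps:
k(Q) = 4 + Q (k(Q) = Q + 4 = 4 + Q)
a(n, v) = 1 + n*v (a(n, v) = 2 + (n*v - 1) = 2 + (-1 + n*v) = 1 + n*v)
a(k(q/(5/(-3) + 2/2)), -4)*(-15334) = (1 + (4 + 2/(5/(-3) + 2/2))*(-4))*(-15334) = (1 + (4 + 2/(5*(-⅓) + 2*(½)))*(-4))*(-15334) = (1 + (4 + 2/(-5/3 + 1))*(-4))*(-15334) = (1 + (4 + 2/(-⅔))*(-4))*(-15334) = (1 + (4 + 2*(-3/2))*(-4))*(-15334) = (1 + (4 - 3)*(-4))*(-15334) = (1 + 1*(-4))*(-15334) = (1 - 4)*(-15334) = -3*(-15334) = 46002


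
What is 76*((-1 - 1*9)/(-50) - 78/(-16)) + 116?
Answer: 5017/10 ≈ 501.70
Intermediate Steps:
76*((-1 - 1*9)/(-50) - 78/(-16)) + 116 = 76*((-1 - 9)*(-1/50) - 78*(-1/16)) + 116 = 76*(-10*(-1/50) + 39/8) + 116 = 76*(⅕ + 39/8) + 116 = 76*(203/40) + 116 = 3857/10 + 116 = 5017/10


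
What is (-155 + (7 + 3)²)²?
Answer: 3025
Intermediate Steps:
(-155 + (7 + 3)²)² = (-155 + 10²)² = (-155 + 100)² = (-55)² = 3025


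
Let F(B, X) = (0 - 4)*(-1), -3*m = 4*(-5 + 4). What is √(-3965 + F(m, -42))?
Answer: I*√3961 ≈ 62.936*I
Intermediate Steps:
m = 4/3 (m = -4*(-5 + 4)/3 = -4*(-1)/3 = -⅓*(-4) = 4/3 ≈ 1.3333)
F(B, X) = 4 (F(B, X) = -4*(-1) = 4)
√(-3965 + F(m, -42)) = √(-3965 + 4) = √(-3961) = I*√3961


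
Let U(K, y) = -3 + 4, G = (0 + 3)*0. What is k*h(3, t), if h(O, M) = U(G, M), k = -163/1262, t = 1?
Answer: -163/1262 ≈ -0.12916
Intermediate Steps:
G = 0 (G = 3*0 = 0)
k = -163/1262 (k = -163*1/1262 = -163/1262 ≈ -0.12916)
U(K, y) = 1
h(O, M) = 1
k*h(3, t) = -163/1262*1 = -163/1262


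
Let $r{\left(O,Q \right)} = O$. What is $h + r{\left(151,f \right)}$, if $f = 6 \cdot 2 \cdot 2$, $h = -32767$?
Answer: $-32616$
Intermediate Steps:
$f = 24$ ($f = 12 \cdot 2 = 24$)
$h + r{\left(151,f \right)} = -32767 + 151 = -32616$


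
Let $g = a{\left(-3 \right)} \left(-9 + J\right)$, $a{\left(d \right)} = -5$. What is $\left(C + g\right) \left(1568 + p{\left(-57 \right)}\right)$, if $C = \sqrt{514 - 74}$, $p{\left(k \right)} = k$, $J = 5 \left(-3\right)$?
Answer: $181320 + 3022 \sqrt{110} \approx 2.1302 \cdot 10^{5}$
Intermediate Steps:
$J = -15$
$g = 120$ ($g = - 5 \left(-9 - 15\right) = \left(-5\right) \left(-24\right) = 120$)
$C = 2 \sqrt{110}$ ($C = \sqrt{440} = 2 \sqrt{110} \approx 20.976$)
$\left(C + g\right) \left(1568 + p{\left(-57 \right)}\right) = \left(2 \sqrt{110} + 120\right) \left(1568 - 57\right) = \left(120 + 2 \sqrt{110}\right) 1511 = 181320 + 3022 \sqrt{110}$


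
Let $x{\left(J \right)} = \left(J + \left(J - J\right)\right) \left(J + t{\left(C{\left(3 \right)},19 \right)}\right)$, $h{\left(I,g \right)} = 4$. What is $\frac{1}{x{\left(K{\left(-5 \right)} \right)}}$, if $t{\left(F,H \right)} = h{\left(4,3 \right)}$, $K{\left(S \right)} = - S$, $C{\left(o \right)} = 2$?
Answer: $\frac{1}{45} \approx 0.022222$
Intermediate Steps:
$t{\left(F,H \right)} = 4$
$x{\left(J \right)} = J \left(4 + J\right)$ ($x{\left(J \right)} = \left(J + \left(J - J\right)\right) \left(J + 4\right) = \left(J + 0\right) \left(4 + J\right) = J \left(4 + J\right)$)
$\frac{1}{x{\left(K{\left(-5 \right)} \right)}} = \frac{1}{\left(-1\right) \left(-5\right) \left(4 - -5\right)} = \frac{1}{5 \left(4 + 5\right)} = \frac{1}{5 \cdot 9} = \frac{1}{45}$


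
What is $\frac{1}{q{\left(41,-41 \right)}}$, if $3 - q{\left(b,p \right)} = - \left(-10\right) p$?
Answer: $\frac{1}{413} \approx 0.0024213$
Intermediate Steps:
$q{\left(b,p \right)} = 3 - 10 p$ ($q{\left(b,p \right)} = 3 - - \left(-10\right) p = 3 - 10 p$)
$\frac{1}{q{\left(41,-41 \right)}} = \frac{1}{3 - -410} = \frac{1}{3 + 410} = \frac{1}{413}$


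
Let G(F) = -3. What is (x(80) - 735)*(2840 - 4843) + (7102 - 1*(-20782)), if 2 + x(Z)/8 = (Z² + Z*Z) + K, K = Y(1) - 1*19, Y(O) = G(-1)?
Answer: -203222535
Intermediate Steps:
Y(O) = -3
K = -22 (K = -3 - 1*19 = -3 - 19 = -22)
x(Z) = -192 + 16*Z² (x(Z) = -16 + 8*((Z² + Z*Z) - 22) = -16 + 8*((Z² + Z²) - 22) = -16 + 8*(2*Z² - 22) = -16 + 8*(-22 + 2*Z²) = -16 + (-176 + 16*Z²) = -192 + 16*Z²)
(x(80) - 735)*(2840 - 4843) + (7102 - 1*(-20782)) = ((-192 + 16*80²) - 735)*(2840 - 4843) + (7102 - 1*(-20782)) = ((-192 + 16*6400) - 735)*(-2003) + (7102 + 20782) = ((-192 + 102400) - 735)*(-2003) + 27884 = (102208 - 735)*(-2003) + 27884 = 101473*(-2003) + 27884 = -203250419 + 27884 = -203222535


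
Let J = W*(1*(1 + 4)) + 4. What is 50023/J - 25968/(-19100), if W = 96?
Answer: 242001953/2311100 ≈ 104.71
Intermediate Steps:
J = 484 (J = 96*(1*(1 + 4)) + 4 = 96*(1*5) + 4 = 96*5 + 4 = 480 + 4 = 484)
50023/J - 25968/(-19100) = 50023/484 - 25968/(-19100) = 50023*(1/484) - 25968*(-1/19100) = 50023/484 + 6492/4775 = 242001953/2311100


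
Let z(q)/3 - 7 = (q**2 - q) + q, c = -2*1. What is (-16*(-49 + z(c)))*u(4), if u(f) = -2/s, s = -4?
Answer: 128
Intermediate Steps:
c = -2
z(q) = 21 + 3*q**2 (z(q) = 21 + 3*((q**2 - q) + q) = 21 + 3*q**2)
u(f) = 1/2 (u(f) = -2/(-4) = -2*(-1/4) = 1/2)
(-16*(-49 + z(c)))*u(4) = -16*(-49 + (21 + 3*(-2)**2))*(1/2) = -16*(-49 + (21 + 3*4))*(1/2) = -16*(-49 + (21 + 12))*(1/2) = -16*(-49 + 33)*(1/2) = -16*(-16)*(1/2) = 256*(1/2) = 128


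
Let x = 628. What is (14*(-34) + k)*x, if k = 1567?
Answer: 685148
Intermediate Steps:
(14*(-34) + k)*x = (14*(-34) + 1567)*628 = (-476 + 1567)*628 = 1091*628 = 685148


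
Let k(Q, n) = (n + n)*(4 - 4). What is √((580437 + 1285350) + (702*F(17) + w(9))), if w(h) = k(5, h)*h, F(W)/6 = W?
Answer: √1937391 ≈ 1391.9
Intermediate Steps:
F(W) = 6*W
k(Q, n) = 0 (k(Q, n) = (2*n)*0 = 0)
w(h) = 0 (w(h) = 0*h = 0)
√((580437 + 1285350) + (702*F(17) + w(9))) = √((580437 + 1285350) + (702*(6*17) + 0)) = √(1865787 + (702*102 + 0)) = √(1865787 + (71604 + 0)) = √(1865787 + 71604) = √1937391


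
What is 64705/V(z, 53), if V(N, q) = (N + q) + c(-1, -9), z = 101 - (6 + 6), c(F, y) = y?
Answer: 64705/133 ≈ 486.50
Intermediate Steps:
z = 89 (z = 101 - 1*12 = 101 - 12 = 89)
V(N, q) = -9 + N + q (V(N, q) = (N + q) - 9 = -9 + N + q)
64705/V(z, 53) = 64705/(-9 + 89 + 53) = 64705/133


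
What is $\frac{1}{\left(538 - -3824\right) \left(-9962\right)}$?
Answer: $- \frac{1}{43454244} \approx -2.3013 \cdot 10^{-8}$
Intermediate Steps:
$\frac{1}{\left(538 - -3824\right) \left(-9962\right)} = \frac{1}{538 + 3824} \left(- \frac{1}{9962}\right) = \frac{1}{4362} \left(- \frac{1}{9962}\right) = - \frac{1}{43454244}$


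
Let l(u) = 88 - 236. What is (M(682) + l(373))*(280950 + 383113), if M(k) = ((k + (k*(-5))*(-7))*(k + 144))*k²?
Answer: 6263902009170415700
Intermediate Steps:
M(k) = 36*k³*(144 + k) (M(k) = ((k - 5*k*(-7))*(144 + k))*k² = ((k + 35*k)*(144 + k))*k² = ((36*k)*(144 + k))*k² = (36*k*(144 + k))*k² = 36*k³*(144 + k))
l(u) = -148
(M(682) + l(373))*(280950 + 383113) = (36*682³*(144 + 682) - 148)*(280950 + 383113) = (36*317214568*826 - 148)*664063 = (9432692394048 - 148)*664063 = 9432692393900*664063 = 6263902009170415700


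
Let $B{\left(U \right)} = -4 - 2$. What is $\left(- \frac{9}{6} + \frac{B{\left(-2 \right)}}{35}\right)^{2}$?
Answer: $\frac{13689}{4900} \approx 2.7937$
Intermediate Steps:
$B{\left(U \right)} = -6$ ($B{\left(U \right)} = -4 - 2 = -6$)
$\left(- \frac{9}{6} + \frac{B{\left(-2 \right)}}{35}\right)^{2} = \left(- \frac{9}{6} - \frac{6}{35}\right)^{2} = \left(\left(-9\right) \frac{1}{6} - \frac{6}{35}\right)^{2} = \left(- \frac{3}{2} - \frac{6}{35}\right)^{2} = \left(- \frac{117}{70}\right)^{2} = \frac{13689}{4900}$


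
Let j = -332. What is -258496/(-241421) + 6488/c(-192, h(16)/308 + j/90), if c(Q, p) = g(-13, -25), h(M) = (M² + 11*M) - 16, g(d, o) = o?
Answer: -1559877048/6035525 ≈ -258.45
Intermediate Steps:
h(M) = -16 + M² + 11*M
c(Q, p) = -25
-258496/(-241421) + 6488/c(-192, h(16)/308 + j/90) = -258496/(-241421) + 6488/(-25) = -258496*(-1/241421) + 6488*(-1/25) = 258496/241421 - 6488/25 = -1559877048/6035525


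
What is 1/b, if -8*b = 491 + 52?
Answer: -8/543 ≈ -0.014733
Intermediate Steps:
b = -543/8 (b = -(491 + 52)/8 = -⅛*543 = -543/8 ≈ -67.875)
1/b = 1/(-543/8) = -8/543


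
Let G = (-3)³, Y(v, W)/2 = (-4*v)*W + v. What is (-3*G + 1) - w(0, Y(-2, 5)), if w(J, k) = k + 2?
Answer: 4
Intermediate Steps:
Y(v, W) = 2*v - 8*W*v (Y(v, W) = 2*((-4*v)*W + v) = 2*(-4*W*v + v) = 2*(v - 4*W*v) = 2*v - 8*W*v)
w(J, k) = 2 + k
G = -27
(-3*G + 1) - w(0, Y(-2, 5)) = (-3*(-27) + 1) - (2 + 2*(-2)*(1 - 4*5)) = (81 + 1) - (2 + 2*(-2)*(1 - 20)) = 82 - (2 + 2*(-2)*(-19)) = 82 - (2 + 76) = 82 - 1*78 = 82 - 78 = 4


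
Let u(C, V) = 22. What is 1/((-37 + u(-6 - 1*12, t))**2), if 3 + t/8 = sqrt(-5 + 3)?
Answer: 1/225 ≈ 0.0044444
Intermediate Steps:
t = -24 + 8*I*sqrt(2) (t = -24 + 8*sqrt(-5 + 3) = -24 + 8*sqrt(-2) = -24 + 8*(I*sqrt(2)) = -24 + 8*I*sqrt(2) ≈ -24.0 + 11.314*I)
1/((-37 + u(-6 - 1*12, t))**2) = 1/((-37 + 22)**2) = 1/((-15)**2) = 1/225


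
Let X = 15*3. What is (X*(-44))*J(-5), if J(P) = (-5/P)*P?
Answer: 9900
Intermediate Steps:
J(P) = -5
X = 45
(X*(-44))*J(-5) = (45*(-44))*(-5) = -1980*(-5) = 9900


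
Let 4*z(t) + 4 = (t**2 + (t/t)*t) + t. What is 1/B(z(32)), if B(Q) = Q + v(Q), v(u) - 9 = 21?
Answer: 1/301 ≈ 0.0033223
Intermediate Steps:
v(u) = 30 (v(u) = 9 + 21 = 30)
z(t) = -1 + t/2 + t**2/4 (z(t) = -1 + ((t**2 + (t/t)*t) + t)/4 = -1 + ((t**2 + 1*t) + t)/4 = -1 + ((t**2 + t) + t)/4 = -1 + ((t + t**2) + t)/4 = -1 + (t**2 + 2*t)/4 = -1 + (t/2 + t**2/4) = -1 + t/2 + t**2/4)
B(Q) = 30 + Q (B(Q) = Q + 30 = 30 + Q)
1/B(z(32)) = 1/(30 + (-1 + (1/2)*32 + (1/4)*32**2)) = 1/(30 + (-1 + 16 + (1/4)*1024)) = 1/(30 + (-1 + 16 + 256)) = 1/(30 + 271) = 1/301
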